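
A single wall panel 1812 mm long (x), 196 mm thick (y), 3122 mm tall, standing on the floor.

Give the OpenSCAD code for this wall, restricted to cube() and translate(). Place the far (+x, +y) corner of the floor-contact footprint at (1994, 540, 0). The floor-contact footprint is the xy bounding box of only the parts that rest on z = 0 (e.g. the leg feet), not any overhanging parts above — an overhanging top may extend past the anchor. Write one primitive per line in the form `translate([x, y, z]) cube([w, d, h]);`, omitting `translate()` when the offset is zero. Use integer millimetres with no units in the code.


translate([182, 344, 0]) cube([1812, 196, 3122]);


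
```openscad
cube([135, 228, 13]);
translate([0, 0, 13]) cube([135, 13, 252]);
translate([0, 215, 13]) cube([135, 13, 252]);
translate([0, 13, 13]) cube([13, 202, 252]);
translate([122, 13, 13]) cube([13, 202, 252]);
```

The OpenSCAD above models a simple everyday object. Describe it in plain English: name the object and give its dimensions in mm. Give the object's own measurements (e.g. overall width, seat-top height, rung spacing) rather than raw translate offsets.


An open-topped rectangular box: outside dimensions 135×228×265 mm, with a uniform wall and base thickness of 13 mm. The base is a full 135×228 slab on the floor; four walls sit on top of the base. The front and back walls (the −y and +y sides) span the full width; the two side walls fit between them.


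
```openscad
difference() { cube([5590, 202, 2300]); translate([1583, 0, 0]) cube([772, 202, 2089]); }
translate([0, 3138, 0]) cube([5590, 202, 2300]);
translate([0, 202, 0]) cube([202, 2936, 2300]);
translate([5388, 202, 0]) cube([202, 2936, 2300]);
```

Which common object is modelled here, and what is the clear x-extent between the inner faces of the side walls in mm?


A single room. The interior width is 5186 mm.

Four walls enclosing a rectangle with a door in the front wall — a room. Outside width 5590 minus two 202 mm walls gives 5186 mm.


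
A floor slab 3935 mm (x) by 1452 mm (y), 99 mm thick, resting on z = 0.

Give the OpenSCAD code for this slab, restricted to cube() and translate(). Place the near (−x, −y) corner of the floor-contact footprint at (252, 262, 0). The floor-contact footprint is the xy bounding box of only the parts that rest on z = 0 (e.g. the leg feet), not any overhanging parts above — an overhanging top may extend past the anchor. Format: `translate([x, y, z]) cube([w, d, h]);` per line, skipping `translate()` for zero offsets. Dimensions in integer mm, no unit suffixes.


translate([252, 262, 0]) cube([3935, 1452, 99]);


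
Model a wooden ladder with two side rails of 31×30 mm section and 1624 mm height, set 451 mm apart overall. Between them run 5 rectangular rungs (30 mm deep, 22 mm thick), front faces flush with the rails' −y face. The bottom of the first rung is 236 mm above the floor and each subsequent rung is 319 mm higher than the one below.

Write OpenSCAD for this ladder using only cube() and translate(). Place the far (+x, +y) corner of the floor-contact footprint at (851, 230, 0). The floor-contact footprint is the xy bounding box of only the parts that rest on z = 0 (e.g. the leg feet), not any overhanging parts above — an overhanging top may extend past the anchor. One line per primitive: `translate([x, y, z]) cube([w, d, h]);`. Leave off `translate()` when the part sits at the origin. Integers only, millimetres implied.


// rung span = 451 - 2*31 = 389
// rung[k] z = 236 + k*319
translate([400, 200, 0]) cube([31, 30, 1624]);
translate([820, 200, 0]) cube([31, 30, 1624]);
translate([431, 200, 236]) cube([389, 30, 22]);
translate([431, 200, 555]) cube([389, 30, 22]);
translate([431, 200, 874]) cube([389, 30, 22]);
translate([431, 200, 1193]) cube([389, 30, 22]);
translate([431, 200, 1512]) cube([389, 30, 22]);


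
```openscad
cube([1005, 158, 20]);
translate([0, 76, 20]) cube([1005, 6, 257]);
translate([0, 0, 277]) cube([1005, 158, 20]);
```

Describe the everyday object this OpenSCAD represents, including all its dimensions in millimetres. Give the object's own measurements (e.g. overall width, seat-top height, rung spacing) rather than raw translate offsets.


An I-beam lying along x, 1005 mm long. Overall section height 297 mm. Two flanges 158 mm wide (y) and 20 mm thick, one on the floor and one at the top; a web 6 mm thick runs between them, centred on the flange width.


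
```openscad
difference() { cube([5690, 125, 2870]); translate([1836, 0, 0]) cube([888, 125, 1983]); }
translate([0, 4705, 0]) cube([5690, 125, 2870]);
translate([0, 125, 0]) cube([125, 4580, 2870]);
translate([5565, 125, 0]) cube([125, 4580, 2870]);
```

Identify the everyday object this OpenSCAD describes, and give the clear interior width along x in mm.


A single room. The interior width is 5440 mm.

Four walls enclosing a rectangle with a door in the front wall — a room. Outside width 5690 minus two 125 mm walls gives 5440 mm.


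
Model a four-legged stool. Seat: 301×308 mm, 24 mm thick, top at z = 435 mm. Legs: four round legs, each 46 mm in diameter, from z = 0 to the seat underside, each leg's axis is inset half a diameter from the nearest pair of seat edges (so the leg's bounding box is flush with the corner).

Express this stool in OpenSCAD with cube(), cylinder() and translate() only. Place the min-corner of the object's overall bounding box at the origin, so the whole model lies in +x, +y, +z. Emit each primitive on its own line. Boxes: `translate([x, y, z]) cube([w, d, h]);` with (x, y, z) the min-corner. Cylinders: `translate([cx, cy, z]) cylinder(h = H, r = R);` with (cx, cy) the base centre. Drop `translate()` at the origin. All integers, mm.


// leg_h = 435 - 24 = 411
translate([0, 0, 411]) cube([301, 308, 24]);
translate([23, 23, 0]) cylinder(h = 411, r = 23);
translate([278, 23, 0]) cylinder(h = 411, r = 23);
translate([23, 285, 0]) cylinder(h = 411, r = 23);
translate([278, 285, 0]) cylinder(h = 411, r = 23);


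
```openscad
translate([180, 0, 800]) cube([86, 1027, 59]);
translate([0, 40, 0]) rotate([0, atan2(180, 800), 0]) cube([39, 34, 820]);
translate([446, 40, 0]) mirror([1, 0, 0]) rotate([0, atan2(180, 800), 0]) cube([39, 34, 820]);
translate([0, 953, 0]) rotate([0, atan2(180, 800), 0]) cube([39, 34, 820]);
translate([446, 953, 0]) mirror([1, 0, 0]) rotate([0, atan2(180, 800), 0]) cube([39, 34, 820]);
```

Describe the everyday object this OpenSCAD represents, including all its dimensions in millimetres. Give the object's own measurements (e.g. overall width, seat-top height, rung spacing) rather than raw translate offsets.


A sawhorse. A 86×1027×59 mm beam (x, y, z) sits on two A-frame leg pairs. Each pair is two raked legs of 39×34 mm section (34 mm along y) splaying symmetrically in x. Each leg rises 800 mm vertically over 180 mm of horizontal reach and is 820 mm long along its own axis. Every leg's outer bottom edge rests on the floor and its outer top edge meets a bottom edge of the beam — the left legs (tilting toward +x) meet the beam's −x bottom edge, the right legs (their mirror images, tilting toward −x) meet its +x bottom edge — so the leg tops tuck under the beam, the beam's underside is 800 mm above the floor, and the feet are 446 mm apart outside-to-outside with the beam centred between them. The two leg pairs are set in 40 mm from either end of the beam.


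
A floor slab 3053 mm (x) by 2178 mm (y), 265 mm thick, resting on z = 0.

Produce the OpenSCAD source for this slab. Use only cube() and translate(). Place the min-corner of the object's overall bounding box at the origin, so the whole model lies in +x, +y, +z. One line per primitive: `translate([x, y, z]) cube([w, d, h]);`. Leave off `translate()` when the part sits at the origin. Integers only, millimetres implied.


cube([3053, 2178, 265]);


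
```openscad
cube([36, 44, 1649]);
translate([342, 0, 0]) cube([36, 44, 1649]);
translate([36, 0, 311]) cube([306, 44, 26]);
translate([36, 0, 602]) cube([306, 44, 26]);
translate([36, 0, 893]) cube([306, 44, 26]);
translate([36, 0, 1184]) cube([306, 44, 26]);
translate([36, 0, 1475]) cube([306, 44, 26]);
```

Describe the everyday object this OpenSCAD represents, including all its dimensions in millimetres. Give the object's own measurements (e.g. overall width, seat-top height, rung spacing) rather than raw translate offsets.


A straight ladder. Two 36×44 mm vertical rails, 1649 mm tall, stand 378 mm apart (outside-to-outside) with their front faces coplanar on the −y side. 5 rungs, each 44 mm deep and 26 mm tall, span between the inner faces of the rails, front faces flush with the rails. The lowest rung's underside is at z = 311 mm and rungs are spaced 291 mm apart (underside to underside).


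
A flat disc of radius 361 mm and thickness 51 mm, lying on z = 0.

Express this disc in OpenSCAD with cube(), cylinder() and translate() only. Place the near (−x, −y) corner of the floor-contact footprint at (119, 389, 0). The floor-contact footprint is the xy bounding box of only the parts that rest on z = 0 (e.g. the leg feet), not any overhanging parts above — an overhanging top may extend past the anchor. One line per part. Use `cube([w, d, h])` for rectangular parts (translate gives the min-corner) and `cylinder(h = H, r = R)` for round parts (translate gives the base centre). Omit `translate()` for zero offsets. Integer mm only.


translate([480, 750, 0]) cylinder(h = 51, r = 361);


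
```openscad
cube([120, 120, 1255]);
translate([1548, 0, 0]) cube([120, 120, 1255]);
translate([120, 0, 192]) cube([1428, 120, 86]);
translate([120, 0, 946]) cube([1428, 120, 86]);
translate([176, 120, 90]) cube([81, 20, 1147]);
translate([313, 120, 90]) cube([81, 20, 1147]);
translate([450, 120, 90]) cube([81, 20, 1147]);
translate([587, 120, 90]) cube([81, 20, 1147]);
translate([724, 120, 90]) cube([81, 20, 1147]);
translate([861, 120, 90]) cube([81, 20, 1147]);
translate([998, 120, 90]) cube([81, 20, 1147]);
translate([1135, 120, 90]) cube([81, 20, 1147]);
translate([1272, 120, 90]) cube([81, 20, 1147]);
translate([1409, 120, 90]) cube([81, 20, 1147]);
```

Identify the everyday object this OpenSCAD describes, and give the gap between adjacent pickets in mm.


A fence section. The picket gap is 56 mm.

Two posts, two rails, 10 pickets — a fence section. Span 1428 mm holds 10 pickets of 81 mm with 11 equal gaps: ⌊(1428 − 10·81) / 11⌋ = 56 mm.


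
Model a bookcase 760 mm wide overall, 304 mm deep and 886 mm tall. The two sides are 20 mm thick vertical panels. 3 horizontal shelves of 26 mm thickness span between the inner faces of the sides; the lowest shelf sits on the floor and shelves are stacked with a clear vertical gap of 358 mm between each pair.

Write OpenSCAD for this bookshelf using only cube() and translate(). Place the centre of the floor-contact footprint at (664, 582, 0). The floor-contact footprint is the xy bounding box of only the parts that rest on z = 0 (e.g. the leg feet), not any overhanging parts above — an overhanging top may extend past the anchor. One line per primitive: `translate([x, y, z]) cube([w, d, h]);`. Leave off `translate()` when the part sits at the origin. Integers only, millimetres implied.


translate([284, 430, 0]) cube([20, 304, 886]);
translate([1024, 430, 0]) cube([20, 304, 886]);
translate([304, 430, 0]) cube([720, 304, 26]);
translate([304, 430, 384]) cube([720, 304, 26]);
translate([304, 430, 768]) cube([720, 304, 26]);


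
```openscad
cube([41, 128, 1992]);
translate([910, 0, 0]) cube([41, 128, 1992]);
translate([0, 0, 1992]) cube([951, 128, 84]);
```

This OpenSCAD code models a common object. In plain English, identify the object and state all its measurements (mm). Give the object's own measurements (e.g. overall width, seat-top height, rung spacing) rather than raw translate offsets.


A door frame. The clear opening is 869 mm wide and 1992 mm high. Two 41 mm wide jambs, 128 mm deep, stand either side of the opening from the floor to the top of the opening. A 84 mm thick head sits across the top of both jambs, spanning the full outside width of the frame.


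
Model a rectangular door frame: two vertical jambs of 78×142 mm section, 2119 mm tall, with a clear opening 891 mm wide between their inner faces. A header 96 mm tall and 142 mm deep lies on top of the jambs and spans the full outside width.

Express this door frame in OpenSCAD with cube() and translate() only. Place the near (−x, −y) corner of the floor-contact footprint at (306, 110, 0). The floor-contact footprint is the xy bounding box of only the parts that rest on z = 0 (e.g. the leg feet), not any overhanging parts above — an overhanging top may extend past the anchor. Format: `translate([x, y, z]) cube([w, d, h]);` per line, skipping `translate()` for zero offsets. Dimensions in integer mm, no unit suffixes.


translate([306, 110, 0]) cube([78, 142, 2119]);
translate([1275, 110, 0]) cube([78, 142, 2119]);
translate([306, 110, 2119]) cube([1047, 142, 96]);


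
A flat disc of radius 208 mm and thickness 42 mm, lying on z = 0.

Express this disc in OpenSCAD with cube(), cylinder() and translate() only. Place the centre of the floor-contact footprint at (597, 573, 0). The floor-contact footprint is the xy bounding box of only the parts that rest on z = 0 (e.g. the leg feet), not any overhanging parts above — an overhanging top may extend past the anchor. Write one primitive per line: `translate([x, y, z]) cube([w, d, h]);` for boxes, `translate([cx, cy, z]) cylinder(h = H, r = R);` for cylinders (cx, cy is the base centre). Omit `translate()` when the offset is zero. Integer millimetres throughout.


translate([597, 573, 0]) cylinder(h = 42, r = 208);


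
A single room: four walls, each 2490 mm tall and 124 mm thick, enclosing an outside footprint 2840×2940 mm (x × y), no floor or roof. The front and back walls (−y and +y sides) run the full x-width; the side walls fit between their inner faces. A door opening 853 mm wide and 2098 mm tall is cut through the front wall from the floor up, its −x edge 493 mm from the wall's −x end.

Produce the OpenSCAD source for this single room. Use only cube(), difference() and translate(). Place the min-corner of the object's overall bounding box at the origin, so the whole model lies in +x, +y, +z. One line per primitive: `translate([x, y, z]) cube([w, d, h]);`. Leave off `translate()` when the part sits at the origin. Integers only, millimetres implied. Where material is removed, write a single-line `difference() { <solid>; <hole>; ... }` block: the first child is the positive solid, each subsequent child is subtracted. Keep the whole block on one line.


difference() { cube([2840, 124, 2490]); translate([493, 0, 0]) cube([853, 124, 2098]); }
translate([0, 2816, 0]) cube([2840, 124, 2490]);
translate([0, 124, 0]) cube([124, 2692, 2490]);
translate([2716, 124, 0]) cube([124, 2692, 2490]);


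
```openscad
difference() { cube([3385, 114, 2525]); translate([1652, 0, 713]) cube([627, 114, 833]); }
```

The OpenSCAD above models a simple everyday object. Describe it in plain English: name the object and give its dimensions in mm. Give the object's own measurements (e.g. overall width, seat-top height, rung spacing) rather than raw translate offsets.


A wall 3385 mm long (x), 114 mm thick (y), 2525 mm tall, with a rectangular window opening cut through it. The opening is 627 mm wide and 833 mm tall; its sill is at z = 713 mm and its near (−x) edge is 1652 mm from the wall's −x end. The opening passes through the full wall thickness.


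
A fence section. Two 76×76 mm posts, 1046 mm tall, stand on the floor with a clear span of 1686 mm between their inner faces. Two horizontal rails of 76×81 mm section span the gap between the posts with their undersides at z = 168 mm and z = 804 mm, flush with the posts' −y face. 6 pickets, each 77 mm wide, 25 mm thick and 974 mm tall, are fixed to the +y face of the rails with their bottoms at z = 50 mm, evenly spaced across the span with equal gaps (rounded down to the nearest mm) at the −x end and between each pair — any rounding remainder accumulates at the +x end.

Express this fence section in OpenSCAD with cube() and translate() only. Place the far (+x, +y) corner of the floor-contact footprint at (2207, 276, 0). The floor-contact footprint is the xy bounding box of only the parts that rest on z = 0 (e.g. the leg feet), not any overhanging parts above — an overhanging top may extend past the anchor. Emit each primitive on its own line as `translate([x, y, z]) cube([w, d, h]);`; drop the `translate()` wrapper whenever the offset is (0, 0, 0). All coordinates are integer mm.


translate([369, 200, 0]) cube([76, 76, 1046]);
translate([2131, 200, 0]) cube([76, 76, 1046]);
translate([445, 200, 168]) cube([1686, 76, 81]);
translate([445, 200, 804]) cube([1686, 76, 81]);
translate([619, 276, 50]) cube([77, 25, 974]);
translate([870, 276, 50]) cube([77, 25, 974]);
translate([1121, 276, 50]) cube([77, 25, 974]);
translate([1372, 276, 50]) cube([77, 25, 974]);
translate([1623, 276, 50]) cube([77, 25, 974]);
translate([1874, 276, 50]) cube([77, 25, 974]);


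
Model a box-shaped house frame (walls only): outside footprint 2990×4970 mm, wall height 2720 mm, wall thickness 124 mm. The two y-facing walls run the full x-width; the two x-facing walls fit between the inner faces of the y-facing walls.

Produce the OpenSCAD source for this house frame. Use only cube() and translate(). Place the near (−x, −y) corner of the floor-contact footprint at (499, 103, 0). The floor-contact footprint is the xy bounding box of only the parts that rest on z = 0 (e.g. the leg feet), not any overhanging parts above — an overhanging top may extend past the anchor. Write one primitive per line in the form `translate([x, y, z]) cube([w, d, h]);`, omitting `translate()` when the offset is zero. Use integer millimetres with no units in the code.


translate([499, 103, 0]) cube([2990, 124, 2720]);
translate([499, 4949, 0]) cube([2990, 124, 2720]);
translate([499, 227, 0]) cube([124, 4722, 2720]);
translate([3365, 227, 0]) cube([124, 4722, 2720]);


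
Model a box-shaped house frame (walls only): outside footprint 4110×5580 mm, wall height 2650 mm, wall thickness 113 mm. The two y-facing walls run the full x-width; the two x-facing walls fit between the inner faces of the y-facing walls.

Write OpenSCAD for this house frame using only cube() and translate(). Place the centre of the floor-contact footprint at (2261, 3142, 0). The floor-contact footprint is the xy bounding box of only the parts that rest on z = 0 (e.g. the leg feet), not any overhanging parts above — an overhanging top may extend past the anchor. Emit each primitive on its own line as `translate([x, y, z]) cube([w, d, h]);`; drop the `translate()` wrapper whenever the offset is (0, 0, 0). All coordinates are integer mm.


translate([206, 352, 0]) cube([4110, 113, 2650]);
translate([206, 5819, 0]) cube([4110, 113, 2650]);
translate([206, 465, 0]) cube([113, 5354, 2650]);
translate([4203, 465, 0]) cube([113, 5354, 2650]);


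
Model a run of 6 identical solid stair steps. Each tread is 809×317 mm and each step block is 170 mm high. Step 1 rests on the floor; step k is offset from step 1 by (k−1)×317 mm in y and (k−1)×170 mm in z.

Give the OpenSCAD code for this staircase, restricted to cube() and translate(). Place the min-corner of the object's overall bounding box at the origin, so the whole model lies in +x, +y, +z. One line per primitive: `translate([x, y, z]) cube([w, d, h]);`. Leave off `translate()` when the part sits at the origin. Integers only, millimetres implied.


cube([809, 317, 170]);
translate([0, 317, 170]) cube([809, 317, 170]);
translate([0, 634, 340]) cube([809, 317, 170]);
translate([0, 951, 510]) cube([809, 317, 170]);
translate([0, 1268, 680]) cube([809, 317, 170]);
translate([0, 1585, 850]) cube([809, 317, 170]);


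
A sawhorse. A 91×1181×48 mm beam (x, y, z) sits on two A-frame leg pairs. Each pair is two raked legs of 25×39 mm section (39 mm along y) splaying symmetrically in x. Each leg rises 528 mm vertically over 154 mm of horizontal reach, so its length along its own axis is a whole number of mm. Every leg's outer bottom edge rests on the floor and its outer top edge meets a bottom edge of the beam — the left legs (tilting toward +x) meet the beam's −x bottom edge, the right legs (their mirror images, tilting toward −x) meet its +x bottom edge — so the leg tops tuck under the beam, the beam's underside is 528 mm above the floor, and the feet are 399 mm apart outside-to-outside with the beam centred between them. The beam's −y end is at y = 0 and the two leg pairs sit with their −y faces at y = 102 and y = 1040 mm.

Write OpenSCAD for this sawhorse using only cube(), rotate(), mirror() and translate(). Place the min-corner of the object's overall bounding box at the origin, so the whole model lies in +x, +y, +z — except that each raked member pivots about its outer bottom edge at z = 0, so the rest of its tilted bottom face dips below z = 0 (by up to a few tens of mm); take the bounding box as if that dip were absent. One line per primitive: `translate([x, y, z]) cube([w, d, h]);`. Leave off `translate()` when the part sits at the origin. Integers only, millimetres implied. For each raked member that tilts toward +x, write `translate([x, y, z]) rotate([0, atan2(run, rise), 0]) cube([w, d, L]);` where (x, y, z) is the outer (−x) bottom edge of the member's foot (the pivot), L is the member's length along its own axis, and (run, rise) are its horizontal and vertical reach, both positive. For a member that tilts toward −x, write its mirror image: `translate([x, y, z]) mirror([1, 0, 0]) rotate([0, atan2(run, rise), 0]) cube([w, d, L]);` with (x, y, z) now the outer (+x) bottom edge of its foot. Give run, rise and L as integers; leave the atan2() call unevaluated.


// leg length = √(154² + 528²) = 550
// right-leg outer foot x = 2·154 + 91 = 399
// beam min-corner = (154, 0, 528)
translate([154, 0, 528]) cube([91, 1181, 48]);
translate([0, 102, 0]) rotate([0, atan2(154, 528), 0]) cube([25, 39, 550]);
translate([399, 102, 0]) mirror([1, 0, 0]) rotate([0, atan2(154, 528), 0]) cube([25, 39, 550]);
translate([0, 1040, 0]) rotate([0, atan2(154, 528), 0]) cube([25, 39, 550]);
translate([399, 1040, 0]) mirror([1, 0, 0]) rotate([0, atan2(154, 528), 0]) cube([25, 39, 550]);


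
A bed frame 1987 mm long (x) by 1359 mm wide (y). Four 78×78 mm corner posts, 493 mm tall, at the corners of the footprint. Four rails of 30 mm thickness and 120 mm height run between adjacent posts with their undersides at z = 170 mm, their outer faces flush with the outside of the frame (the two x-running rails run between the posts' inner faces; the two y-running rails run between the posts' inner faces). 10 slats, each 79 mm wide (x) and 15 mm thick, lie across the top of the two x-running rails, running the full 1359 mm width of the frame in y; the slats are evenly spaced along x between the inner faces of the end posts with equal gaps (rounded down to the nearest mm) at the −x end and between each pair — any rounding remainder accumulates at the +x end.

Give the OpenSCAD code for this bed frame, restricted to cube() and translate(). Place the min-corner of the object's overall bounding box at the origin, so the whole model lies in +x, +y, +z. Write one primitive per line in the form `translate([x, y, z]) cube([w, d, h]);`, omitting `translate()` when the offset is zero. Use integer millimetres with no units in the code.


// slat z = rail_z + rail_h = 170 + 120 = 290
// slat gap = ⌊(1831 − 10·79) / 11⌋ = 94
cube([78, 78, 493]);
translate([0, 1281, 0]) cube([78, 78, 493]);
translate([1909, 0, 0]) cube([78, 78, 493]);
translate([1909, 1281, 0]) cube([78, 78, 493]);
translate([78, 0, 170]) cube([1831, 30, 120]);
translate([78, 1329, 170]) cube([1831, 30, 120]);
translate([0, 78, 170]) cube([30, 1203, 120]);
translate([1957, 78, 170]) cube([30, 1203, 120]);
translate([172, 0, 290]) cube([79, 1359, 15]);
translate([345, 0, 290]) cube([79, 1359, 15]);
translate([518, 0, 290]) cube([79, 1359, 15]);
translate([691, 0, 290]) cube([79, 1359, 15]);
translate([864, 0, 290]) cube([79, 1359, 15]);
translate([1037, 0, 290]) cube([79, 1359, 15]);
translate([1210, 0, 290]) cube([79, 1359, 15]);
translate([1383, 0, 290]) cube([79, 1359, 15]);
translate([1556, 0, 290]) cube([79, 1359, 15]);
translate([1729, 0, 290]) cube([79, 1359, 15]);


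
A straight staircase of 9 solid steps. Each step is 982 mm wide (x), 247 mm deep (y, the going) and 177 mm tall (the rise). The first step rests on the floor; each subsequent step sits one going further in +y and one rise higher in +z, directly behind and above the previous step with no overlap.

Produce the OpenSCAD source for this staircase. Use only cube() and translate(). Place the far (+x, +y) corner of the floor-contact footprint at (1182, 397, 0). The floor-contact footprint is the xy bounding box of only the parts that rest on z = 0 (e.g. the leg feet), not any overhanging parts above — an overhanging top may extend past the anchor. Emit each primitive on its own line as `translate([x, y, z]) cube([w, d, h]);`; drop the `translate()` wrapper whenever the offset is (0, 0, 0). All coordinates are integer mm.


translate([200, 150, 0]) cube([982, 247, 177]);
translate([200, 397, 177]) cube([982, 247, 177]);
translate([200, 644, 354]) cube([982, 247, 177]);
translate([200, 891, 531]) cube([982, 247, 177]);
translate([200, 1138, 708]) cube([982, 247, 177]);
translate([200, 1385, 885]) cube([982, 247, 177]);
translate([200, 1632, 1062]) cube([982, 247, 177]);
translate([200, 1879, 1239]) cube([982, 247, 177]);
translate([200, 2126, 1416]) cube([982, 247, 177]);


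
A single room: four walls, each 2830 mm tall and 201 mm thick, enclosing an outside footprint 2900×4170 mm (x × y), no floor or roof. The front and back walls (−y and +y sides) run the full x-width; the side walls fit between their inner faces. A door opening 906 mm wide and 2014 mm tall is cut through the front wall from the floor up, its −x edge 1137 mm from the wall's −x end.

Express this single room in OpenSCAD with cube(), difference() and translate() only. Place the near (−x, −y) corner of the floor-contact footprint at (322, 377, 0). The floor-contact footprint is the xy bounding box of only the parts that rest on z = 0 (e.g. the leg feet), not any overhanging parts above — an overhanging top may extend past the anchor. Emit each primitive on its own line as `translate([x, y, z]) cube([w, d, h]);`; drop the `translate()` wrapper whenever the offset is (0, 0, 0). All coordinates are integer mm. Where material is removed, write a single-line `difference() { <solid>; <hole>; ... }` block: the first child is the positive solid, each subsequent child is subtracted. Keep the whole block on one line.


difference() { translate([322, 377, 0]) cube([2900, 201, 2830]); translate([1459, 377, 0]) cube([906, 201, 2014]); }
translate([322, 4346, 0]) cube([2900, 201, 2830]);
translate([322, 578, 0]) cube([201, 3768, 2830]);
translate([3021, 578, 0]) cube([201, 3768, 2830]);


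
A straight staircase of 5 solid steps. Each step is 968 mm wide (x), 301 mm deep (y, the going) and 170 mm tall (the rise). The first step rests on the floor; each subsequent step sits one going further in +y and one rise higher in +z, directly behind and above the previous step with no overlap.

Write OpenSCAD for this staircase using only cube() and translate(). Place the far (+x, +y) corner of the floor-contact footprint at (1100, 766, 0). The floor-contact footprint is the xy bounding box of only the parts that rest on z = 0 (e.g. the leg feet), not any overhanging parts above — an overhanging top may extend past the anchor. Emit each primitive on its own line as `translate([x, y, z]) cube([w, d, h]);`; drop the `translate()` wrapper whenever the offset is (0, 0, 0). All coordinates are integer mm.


translate([132, 465, 0]) cube([968, 301, 170]);
translate([132, 766, 170]) cube([968, 301, 170]);
translate([132, 1067, 340]) cube([968, 301, 170]);
translate([132, 1368, 510]) cube([968, 301, 170]);
translate([132, 1669, 680]) cube([968, 301, 170]);


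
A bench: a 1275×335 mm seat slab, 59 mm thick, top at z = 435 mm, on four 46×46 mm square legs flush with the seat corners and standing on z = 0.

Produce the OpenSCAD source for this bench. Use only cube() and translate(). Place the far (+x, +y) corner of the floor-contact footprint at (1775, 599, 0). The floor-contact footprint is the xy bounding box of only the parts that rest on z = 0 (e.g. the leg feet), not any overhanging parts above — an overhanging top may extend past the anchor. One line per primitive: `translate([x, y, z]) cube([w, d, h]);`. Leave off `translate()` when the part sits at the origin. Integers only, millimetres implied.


translate([500, 264, 376]) cube([1275, 335, 59]);
translate([500, 264, 0]) cube([46, 46, 376]);
translate([500, 553, 0]) cube([46, 46, 376]);
translate([1729, 264, 0]) cube([46, 46, 376]);
translate([1729, 553, 0]) cube([46, 46, 376]);


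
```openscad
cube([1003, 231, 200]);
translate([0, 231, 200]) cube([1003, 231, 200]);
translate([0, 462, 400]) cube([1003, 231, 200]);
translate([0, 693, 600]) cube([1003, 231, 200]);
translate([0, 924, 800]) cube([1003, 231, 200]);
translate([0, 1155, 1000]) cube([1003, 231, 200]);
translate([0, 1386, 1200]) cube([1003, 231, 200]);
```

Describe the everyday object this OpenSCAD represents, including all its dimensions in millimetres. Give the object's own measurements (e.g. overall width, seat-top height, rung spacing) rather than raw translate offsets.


A straight staircase of 7 solid steps. Each step is 1003 mm wide (x), 231 mm deep (y, the going) and 200 mm tall (the rise). The first step rests on the floor; each subsequent step sits one going further in +y and one rise higher in +z, directly behind and above the previous step with no overlap.


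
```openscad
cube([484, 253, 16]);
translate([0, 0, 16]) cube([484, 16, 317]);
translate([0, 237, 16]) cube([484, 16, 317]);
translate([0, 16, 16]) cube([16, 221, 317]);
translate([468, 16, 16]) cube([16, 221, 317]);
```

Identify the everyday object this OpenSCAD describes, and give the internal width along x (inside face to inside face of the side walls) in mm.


An open box. The internal width is 452 mm.

A 484×253 base slab with four walls standing on it — an open box. The base is 484 mm wide and the walls are 16 mm thick, so the internal width is 484 − 2 × 16 = 452 mm.


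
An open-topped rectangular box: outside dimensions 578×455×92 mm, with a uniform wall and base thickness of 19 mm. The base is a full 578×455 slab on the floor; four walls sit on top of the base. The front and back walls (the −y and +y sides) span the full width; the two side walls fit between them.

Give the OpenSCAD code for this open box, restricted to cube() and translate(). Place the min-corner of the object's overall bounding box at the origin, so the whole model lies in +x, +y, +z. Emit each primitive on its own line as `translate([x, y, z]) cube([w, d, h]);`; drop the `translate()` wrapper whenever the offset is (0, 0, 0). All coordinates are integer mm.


cube([578, 455, 19]);
translate([0, 0, 19]) cube([578, 19, 73]);
translate([0, 436, 19]) cube([578, 19, 73]);
translate([0, 19, 19]) cube([19, 417, 73]);
translate([559, 19, 19]) cube([19, 417, 73]);


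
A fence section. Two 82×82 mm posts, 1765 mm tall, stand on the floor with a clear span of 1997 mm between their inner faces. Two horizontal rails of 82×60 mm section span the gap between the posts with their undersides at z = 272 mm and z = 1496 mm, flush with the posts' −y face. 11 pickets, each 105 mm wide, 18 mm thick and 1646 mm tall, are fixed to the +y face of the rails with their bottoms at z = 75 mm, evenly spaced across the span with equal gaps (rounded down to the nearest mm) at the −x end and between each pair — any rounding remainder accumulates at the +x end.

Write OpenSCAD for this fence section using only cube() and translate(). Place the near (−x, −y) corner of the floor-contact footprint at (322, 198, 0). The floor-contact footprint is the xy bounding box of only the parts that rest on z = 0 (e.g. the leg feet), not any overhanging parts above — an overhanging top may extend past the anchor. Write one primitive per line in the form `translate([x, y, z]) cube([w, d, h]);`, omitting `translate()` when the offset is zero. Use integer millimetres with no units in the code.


translate([322, 198, 0]) cube([82, 82, 1765]);
translate([2401, 198, 0]) cube([82, 82, 1765]);
translate([404, 198, 272]) cube([1997, 82, 60]);
translate([404, 198, 1496]) cube([1997, 82, 60]);
translate([474, 280, 75]) cube([105, 18, 1646]);
translate([649, 280, 75]) cube([105, 18, 1646]);
translate([824, 280, 75]) cube([105, 18, 1646]);
translate([999, 280, 75]) cube([105, 18, 1646]);
translate([1174, 280, 75]) cube([105, 18, 1646]);
translate([1349, 280, 75]) cube([105, 18, 1646]);
translate([1524, 280, 75]) cube([105, 18, 1646]);
translate([1699, 280, 75]) cube([105, 18, 1646]);
translate([1874, 280, 75]) cube([105, 18, 1646]);
translate([2049, 280, 75]) cube([105, 18, 1646]);
translate([2224, 280, 75]) cube([105, 18, 1646]);


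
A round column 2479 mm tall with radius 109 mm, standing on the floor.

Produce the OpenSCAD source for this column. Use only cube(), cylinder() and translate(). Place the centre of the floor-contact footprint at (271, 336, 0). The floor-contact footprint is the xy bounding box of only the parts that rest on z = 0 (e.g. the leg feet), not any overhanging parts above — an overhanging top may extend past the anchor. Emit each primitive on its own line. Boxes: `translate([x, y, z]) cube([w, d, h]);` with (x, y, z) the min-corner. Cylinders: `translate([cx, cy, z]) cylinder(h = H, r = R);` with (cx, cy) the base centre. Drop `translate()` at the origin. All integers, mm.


translate([271, 336, 0]) cylinder(h = 2479, r = 109);


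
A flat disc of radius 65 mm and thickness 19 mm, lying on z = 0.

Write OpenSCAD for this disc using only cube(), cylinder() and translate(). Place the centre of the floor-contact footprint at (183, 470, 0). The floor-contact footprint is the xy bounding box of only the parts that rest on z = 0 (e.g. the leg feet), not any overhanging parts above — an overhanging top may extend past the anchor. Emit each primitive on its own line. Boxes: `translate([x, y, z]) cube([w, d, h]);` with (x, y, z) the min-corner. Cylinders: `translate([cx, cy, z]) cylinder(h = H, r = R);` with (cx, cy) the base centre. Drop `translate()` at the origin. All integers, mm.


translate([183, 470, 0]) cylinder(h = 19, r = 65);


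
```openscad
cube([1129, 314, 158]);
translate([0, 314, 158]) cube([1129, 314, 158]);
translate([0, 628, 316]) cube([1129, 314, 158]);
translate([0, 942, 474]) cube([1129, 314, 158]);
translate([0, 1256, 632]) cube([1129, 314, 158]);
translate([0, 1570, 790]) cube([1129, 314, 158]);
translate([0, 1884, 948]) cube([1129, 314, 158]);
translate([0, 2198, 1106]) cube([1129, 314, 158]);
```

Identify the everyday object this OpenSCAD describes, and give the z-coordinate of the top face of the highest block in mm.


A staircase. The total rise is 1264 mm.

8 identical blocks, each offset up and back from the previous — a staircase. Each step is 158 mm tall and there are 8 of them, so the total rise is 8 × 158 = 1264 mm.


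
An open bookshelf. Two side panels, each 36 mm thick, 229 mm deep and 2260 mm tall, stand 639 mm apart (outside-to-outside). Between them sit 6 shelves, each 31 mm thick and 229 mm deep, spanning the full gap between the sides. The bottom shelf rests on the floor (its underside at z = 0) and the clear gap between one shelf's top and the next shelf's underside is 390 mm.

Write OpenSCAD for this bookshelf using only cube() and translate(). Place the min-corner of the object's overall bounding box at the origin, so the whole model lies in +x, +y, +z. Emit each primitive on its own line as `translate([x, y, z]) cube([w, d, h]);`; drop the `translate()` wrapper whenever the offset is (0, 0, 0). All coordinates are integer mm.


cube([36, 229, 2260]);
translate([603, 0, 0]) cube([36, 229, 2260]);
translate([36, 0, 0]) cube([567, 229, 31]);
translate([36, 0, 421]) cube([567, 229, 31]);
translate([36, 0, 842]) cube([567, 229, 31]);
translate([36, 0, 1263]) cube([567, 229, 31]);
translate([36, 0, 1684]) cube([567, 229, 31]);
translate([36, 0, 2105]) cube([567, 229, 31]);


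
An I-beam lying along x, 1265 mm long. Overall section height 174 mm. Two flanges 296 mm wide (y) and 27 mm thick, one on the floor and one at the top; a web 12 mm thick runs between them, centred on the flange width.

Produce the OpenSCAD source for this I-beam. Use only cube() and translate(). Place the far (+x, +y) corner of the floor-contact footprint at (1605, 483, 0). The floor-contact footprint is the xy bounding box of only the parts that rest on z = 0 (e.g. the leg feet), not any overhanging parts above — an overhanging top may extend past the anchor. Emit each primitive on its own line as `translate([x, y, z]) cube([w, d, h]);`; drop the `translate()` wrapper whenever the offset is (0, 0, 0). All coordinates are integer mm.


translate([340, 187, 0]) cube([1265, 296, 27]);
translate([340, 329, 27]) cube([1265, 12, 120]);
translate([340, 187, 147]) cube([1265, 296, 27]);


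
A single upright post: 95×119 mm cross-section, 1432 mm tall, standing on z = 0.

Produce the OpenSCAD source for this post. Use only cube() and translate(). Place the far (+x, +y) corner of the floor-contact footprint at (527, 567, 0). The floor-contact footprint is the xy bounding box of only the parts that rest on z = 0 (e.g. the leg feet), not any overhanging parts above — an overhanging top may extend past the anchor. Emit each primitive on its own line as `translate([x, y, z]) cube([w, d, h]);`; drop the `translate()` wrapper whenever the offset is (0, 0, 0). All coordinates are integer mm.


translate([432, 448, 0]) cube([95, 119, 1432]);


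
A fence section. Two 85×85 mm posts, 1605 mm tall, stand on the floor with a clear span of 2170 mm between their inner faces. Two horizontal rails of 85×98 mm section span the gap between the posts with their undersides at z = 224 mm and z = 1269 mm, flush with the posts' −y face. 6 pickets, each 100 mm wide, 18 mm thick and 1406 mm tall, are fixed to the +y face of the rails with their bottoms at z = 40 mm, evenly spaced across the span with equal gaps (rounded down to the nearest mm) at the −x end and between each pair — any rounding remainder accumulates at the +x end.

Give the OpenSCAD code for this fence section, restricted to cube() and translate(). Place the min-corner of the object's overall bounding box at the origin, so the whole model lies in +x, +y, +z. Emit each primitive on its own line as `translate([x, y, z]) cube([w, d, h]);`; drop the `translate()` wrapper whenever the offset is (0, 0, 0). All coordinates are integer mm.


cube([85, 85, 1605]);
translate([2255, 0, 0]) cube([85, 85, 1605]);
translate([85, 0, 224]) cube([2170, 85, 98]);
translate([85, 0, 1269]) cube([2170, 85, 98]);
translate([309, 85, 40]) cube([100, 18, 1406]);
translate([633, 85, 40]) cube([100, 18, 1406]);
translate([957, 85, 40]) cube([100, 18, 1406]);
translate([1281, 85, 40]) cube([100, 18, 1406]);
translate([1605, 85, 40]) cube([100, 18, 1406]);
translate([1929, 85, 40]) cube([100, 18, 1406]);


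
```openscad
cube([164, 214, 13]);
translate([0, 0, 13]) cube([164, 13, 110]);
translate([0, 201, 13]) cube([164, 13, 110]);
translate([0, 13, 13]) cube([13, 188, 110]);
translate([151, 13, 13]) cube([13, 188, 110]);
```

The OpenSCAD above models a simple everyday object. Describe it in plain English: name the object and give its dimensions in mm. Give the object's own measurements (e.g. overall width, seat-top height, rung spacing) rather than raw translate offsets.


An open-topped rectangular box: outside dimensions 164×214×123 mm, with a uniform wall and base thickness of 13 mm. The base is a full 164×214 slab on the floor; four walls sit on top of the base. The front and back walls (the −y and +y sides) span the full width; the two side walls fit between them.
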